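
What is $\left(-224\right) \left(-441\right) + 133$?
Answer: $98917$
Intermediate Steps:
$\left(-224\right) \left(-441\right) + 133 = 98784 + 133 = 98917$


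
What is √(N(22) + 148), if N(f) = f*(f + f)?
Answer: 6*√31 ≈ 33.407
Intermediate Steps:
N(f) = 2*f² (N(f) = f*(2*f) = 2*f²)
√(N(22) + 148) = √(2*22² + 148) = √(2*484 + 148) = √(968 + 148) = √1116 = 6*√31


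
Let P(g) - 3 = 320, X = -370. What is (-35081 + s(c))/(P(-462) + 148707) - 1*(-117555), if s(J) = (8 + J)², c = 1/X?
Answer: 342625235721683/2914601000 ≈ 1.1755e+5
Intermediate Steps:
c = -1/370 (c = 1/(-370) = -1/370 ≈ -0.0027027)
P(g) = 323 (P(g) = 3 + 320 = 323)
(-35081 + s(c))/(P(-462) + 148707) - 1*(-117555) = (-35081 + (8 - 1/370)²)/(323 + 148707) - 1*(-117555) = (-35081 + (2959/370)²)/149030 + 117555 = (-35081 + 8755681/136900)*(1/149030) + 117555 = -4793833219/136900*1/149030 + 117555 = -684833317/2914601000 + 117555 = 342625235721683/2914601000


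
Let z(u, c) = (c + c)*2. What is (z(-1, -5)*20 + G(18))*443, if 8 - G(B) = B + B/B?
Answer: -182073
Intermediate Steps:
G(B) = 7 - B (G(B) = 8 - (B + B/B) = 8 - (B + 1) = 8 - (1 + B) = 8 + (-1 - B) = 7 - B)
z(u, c) = 4*c (z(u, c) = (2*c)*2 = 4*c)
(z(-1, -5)*20 + G(18))*443 = ((4*(-5))*20 + (7 - 1*18))*443 = (-20*20 + (7 - 18))*443 = (-400 - 11)*443 = -411*443 = -182073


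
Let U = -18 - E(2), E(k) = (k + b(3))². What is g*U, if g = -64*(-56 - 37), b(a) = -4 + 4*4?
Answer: -1273728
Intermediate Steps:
b(a) = 12 (b(a) = -4 + 16 = 12)
E(k) = (12 + k)² (E(k) = (k + 12)² = (12 + k)²)
g = 5952 (g = -64*(-93) = 5952)
U = -214 (U = -18 - (12 + 2)² = -18 - 1*14² = -18 - 1*196 = -18 - 196 = -214)
g*U = 5952*(-214) = -1273728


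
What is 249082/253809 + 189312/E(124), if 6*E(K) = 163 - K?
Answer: 96101416882/3299517 ≈ 29126.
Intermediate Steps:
E(K) = 163/6 - K/6 (E(K) = (163 - K)/6 = 163/6 - K/6)
249082/253809 + 189312/E(124) = 249082/253809 + 189312/(163/6 - ⅙*124) = 249082*(1/253809) + 189312/(163/6 - 62/3) = 249082/253809 + 189312/(13/2) = 249082/253809 + 189312*(2/13) = 249082/253809 + 378624/13 = 96101416882/3299517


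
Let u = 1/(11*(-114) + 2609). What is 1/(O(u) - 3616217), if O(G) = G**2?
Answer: -1836025/6639464817424 ≈ -2.7653e-7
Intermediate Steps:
u = 1/1355 (u = 1/(-1254 + 2609) = 1/1355 ≈ 0.00073801)
1/(O(u) - 3616217) = 1/((1/1355)**2 - 3616217) = 1/(1/1836025 - 3616217) = 1/(-6639464817424/1836025) = -1836025/6639464817424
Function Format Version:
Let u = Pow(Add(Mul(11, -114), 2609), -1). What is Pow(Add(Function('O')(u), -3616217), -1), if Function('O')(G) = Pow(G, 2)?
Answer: Rational(-1836025, 6639464817424) ≈ -2.7653e-7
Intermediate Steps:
u = Rational(1, 1355) (u = Pow(Add(-1254, 2609), -1) = Pow(1355, -1) = Rational(1, 1355) ≈ 0.00073801)
Pow(Add(Function('O')(u), -3616217), -1) = Pow(Add(Pow(Rational(1, 1355), 2), -3616217), -1) = Pow(Add(Rational(1, 1836025), -3616217), -1) = Pow(Rational(-6639464817424, 1836025), -1) = Rational(-1836025, 6639464817424)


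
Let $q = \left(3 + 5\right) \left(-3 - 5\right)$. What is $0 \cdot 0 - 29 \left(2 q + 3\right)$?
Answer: $3625$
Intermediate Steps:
$q = -64$ ($q = 8 \left(-8\right) = -64$)
$0 \cdot 0 - 29 \left(2 q + 3\right) = 0 \cdot 0 - 29 \left(2 \left(-64\right) + 3\right) = 0 - 29 \left(-128 + 3\right) = 0 - -3625 = 0 + 3625 = 3625$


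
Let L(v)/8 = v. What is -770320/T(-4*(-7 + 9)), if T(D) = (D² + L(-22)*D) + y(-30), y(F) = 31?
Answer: -770320/1503 ≈ -512.52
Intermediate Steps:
L(v) = 8*v
T(D) = 31 + D² - 176*D (T(D) = (D² + (8*(-22))*D) + 31 = (D² - 176*D) + 31 = 31 + D² - 176*D)
-770320/T(-4*(-7 + 9)) = -770320/(31 + (-4*(-7 + 9))² - (-704)*(-7 + 9)) = -770320/(31 + (-4*2)² - (-704)*2) = -770320/(31 + (-8)² - 176*(-8)) = -770320/(31 + 64 + 1408) = -770320/1503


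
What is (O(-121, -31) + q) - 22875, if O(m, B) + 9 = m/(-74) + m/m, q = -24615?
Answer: -3514731/74 ≈ -47496.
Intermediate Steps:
O(m, B) = -8 - m/74 (O(m, B) = -9 + (m/(-74) + m/m) = -9 + (m*(-1/74) + 1) = -9 + (-m/74 + 1) = -9 + (1 - m/74) = -8 - m/74)
(O(-121, -31) + q) - 22875 = ((-8 - 1/74*(-121)) - 24615) - 22875 = ((-8 + 121/74) - 24615) - 22875 = (-471/74 - 24615) - 22875 = -1821981/74 - 22875 = -3514731/74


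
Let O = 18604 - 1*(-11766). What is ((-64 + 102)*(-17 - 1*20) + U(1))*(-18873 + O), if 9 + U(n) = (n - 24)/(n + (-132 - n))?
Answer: -2147145229/132 ≈ -1.6266e+7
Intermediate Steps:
U(n) = -97/11 - n/132 (U(n) = -9 + (n - 24)/(n + (-132 - n)) = -9 + (-24 + n)/(-132) = -9 + (-24 + n)*(-1/132) = -9 + (2/11 - n/132) = -97/11 - n/132)
O = 30370 (O = 18604 + 11766 = 30370)
((-64 + 102)*(-17 - 1*20) + U(1))*(-18873 + O) = ((-64 + 102)*(-17 - 1*20) + (-97/11 - 1/132*1))*(-18873 + 30370) = (38*(-17 - 20) + (-97/11 - 1/132))*11497 = (38*(-37) - 1165/132)*11497 = (-1406 - 1165/132)*11497 = -186757/132*11497 = -2147145229/132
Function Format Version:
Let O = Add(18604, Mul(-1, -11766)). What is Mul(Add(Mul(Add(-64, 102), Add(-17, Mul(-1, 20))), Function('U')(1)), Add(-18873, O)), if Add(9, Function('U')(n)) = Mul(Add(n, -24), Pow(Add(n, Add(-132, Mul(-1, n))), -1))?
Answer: Rational(-2147145229, 132) ≈ -1.6266e+7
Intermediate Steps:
Function('U')(n) = Add(Rational(-97, 11), Mul(Rational(-1, 132), n)) (Function('U')(n) = Add(-9, Mul(Add(n, -24), Pow(Add(n, Add(-132, Mul(-1, n))), -1))) = Add(-9, Mul(Add(-24, n), Pow(-132, -1))) = Add(-9, Mul(Add(-24, n), Rational(-1, 132))) = Add(-9, Add(Rational(2, 11), Mul(Rational(-1, 132), n))) = Add(Rational(-97, 11), Mul(Rational(-1, 132), n)))
O = 30370 (O = Add(18604, 11766) = 30370)
Mul(Add(Mul(Add(-64, 102), Add(-17, Mul(-1, 20))), Function('U')(1)), Add(-18873, O)) = Mul(Add(Mul(Add(-64, 102), Add(-17, Mul(-1, 20))), Add(Rational(-97, 11), Mul(Rational(-1, 132), 1))), Add(-18873, 30370)) = Mul(Add(Mul(38, Add(-17, -20)), Add(Rational(-97, 11), Rational(-1, 132))), 11497) = Mul(Add(Mul(38, -37), Rational(-1165, 132)), 11497) = Mul(Add(-1406, Rational(-1165, 132)), 11497) = Mul(Rational(-186757, 132), 11497) = Rational(-2147145229, 132)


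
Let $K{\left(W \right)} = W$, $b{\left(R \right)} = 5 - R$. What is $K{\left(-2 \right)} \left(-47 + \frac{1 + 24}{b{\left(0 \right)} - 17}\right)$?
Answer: $\frac{589}{6} \approx 98.167$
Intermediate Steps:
$K{\left(-2 \right)} \left(-47 + \frac{1 + 24}{b{\left(0 \right)} - 17}\right) = - 2 \left(-47 + \frac{1 + 24}{\left(5 - 0\right) - 17}\right) = - 2 \left(-47 + \frac{25}{\left(5 + 0\right) - 17}\right) = - 2 \left(-47 + \frac{25}{5 - 17}\right) = - 2 \left(-47 + \frac{25}{-12}\right) = - 2 \left(-47 + 25 \left(- \frac{1}{12}\right)\right) = - 2 \left(-47 - \frac{25}{12}\right) = \left(-2\right) \left(- \frac{589}{12}\right) = \frac{589}{6}$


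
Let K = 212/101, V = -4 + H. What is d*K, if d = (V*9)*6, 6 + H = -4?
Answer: -160272/101 ≈ -1586.9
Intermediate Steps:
H = -10 (H = -6 - 4 = -10)
V = -14 (V = -4 - 10 = -14)
d = -756 (d = -14*9*6 = -126*6 = -756)
K = 212/101 (K = 212*(1/101) = 212/101 ≈ 2.0990)
d*K = -756*212/101 = -160272/101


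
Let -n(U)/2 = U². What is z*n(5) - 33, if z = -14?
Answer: 667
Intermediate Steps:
n(U) = -2*U²
z*n(5) - 33 = -(-28)*5² - 33 = -(-28)*25 - 33 = -14*(-50) - 33 = 700 - 33 = 667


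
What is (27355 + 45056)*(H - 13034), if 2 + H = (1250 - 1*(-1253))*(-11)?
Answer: -2937641859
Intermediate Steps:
H = -27535 (H = -2 + (1250 - 1*(-1253))*(-11) = -2 + (1250 + 1253)*(-11) = -2 + 2503*(-11) = -2 - 27533 = -27535)
(27355 + 45056)*(H - 13034) = (27355 + 45056)*(-27535 - 13034) = 72411*(-40569) = -2937641859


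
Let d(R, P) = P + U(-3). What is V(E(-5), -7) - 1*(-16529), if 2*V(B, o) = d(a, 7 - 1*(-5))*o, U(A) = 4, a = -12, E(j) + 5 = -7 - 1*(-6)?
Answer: 16473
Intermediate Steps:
E(j) = -6 (E(j) = -5 + (-7 - 1*(-6)) = -5 + (-7 + 6) = -5 - 1 = -6)
d(R, P) = 4 + P (d(R, P) = P + 4 = 4 + P)
V(B, o) = 8*o (V(B, o) = ((4 + (7 - 1*(-5)))*o)/2 = ((4 + (7 + 5))*o)/2 = ((4 + 12)*o)/2 = (16*o)/2 = 8*o)
V(E(-5), -7) - 1*(-16529) = 8*(-7) - 1*(-16529) = -56 + 16529 = 16473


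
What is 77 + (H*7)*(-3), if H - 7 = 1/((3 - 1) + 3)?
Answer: -371/5 ≈ -74.200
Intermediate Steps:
H = 36/5 (H = 7 + 1/((3 - 1) + 3) = 7 + 1/(2 + 3) = 7 + 1/5 = 7 + ⅕ = 36/5 ≈ 7.2000)
77 + (H*7)*(-3) = 77 + ((36/5)*7)*(-3) = 77 + (252/5)*(-3) = 77 - 756/5 = -371/5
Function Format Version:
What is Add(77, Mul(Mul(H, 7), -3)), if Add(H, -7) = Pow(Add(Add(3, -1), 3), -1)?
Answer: Rational(-371, 5) ≈ -74.200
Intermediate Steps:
H = Rational(36, 5) (H = Add(7, Pow(Add(Add(3, -1), 3), -1)) = Add(7, Pow(Add(2, 3), -1)) = Add(7, Pow(5, -1)) = Add(7, Rational(1, 5)) = Rational(36, 5) ≈ 7.2000)
Add(77, Mul(Mul(H, 7), -3)) = Add(77, Mul(Mul(Rational(36, 5), 7), -3)) = Add(77, Mul(Rational(252, 5), -3)) = Add(77, Rational(-756, 5)) = Rational(-371, 5)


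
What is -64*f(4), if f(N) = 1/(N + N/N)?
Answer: -64/5 ≈ -12.800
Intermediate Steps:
f(N) = 1/(1 + N) (f(N) = 1/(N + 1) = 1/(1 + N))
-64*f(4) = -64/(1 + 4) = -64/5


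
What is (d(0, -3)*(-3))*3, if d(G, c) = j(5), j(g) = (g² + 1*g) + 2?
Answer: -288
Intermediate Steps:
j(g) = 2 + g + g² (j(g) = (g² + g) + 2 = (g + g²) + 2 = 2 + g + g²)
d(G, c) = 32 (d(G, c) = 2 + 5 + 5² = 2 + 5 + 25 = 32)
(d(0, -3)*(-3))*3 = (32*(-3))*3 = -96*3 = -288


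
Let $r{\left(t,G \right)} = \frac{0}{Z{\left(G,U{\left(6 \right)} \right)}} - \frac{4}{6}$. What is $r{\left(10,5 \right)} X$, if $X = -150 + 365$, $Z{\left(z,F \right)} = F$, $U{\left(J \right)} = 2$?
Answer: $- \frac{430}{3} \approx -143.33$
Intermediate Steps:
$X = 215$
$r{\left(t,G \right)} = - \frac{2}{3}$ ($r{\left(t,G \right)} = \frac{0}{2} - \frac{4}{6} = 0 \cdot \frac{1}{2} - \frac{2}{3} = 0 - \frac{2}{3} = - \frac{2}{3}$)
$r{\left(10,5 \right)} X = \left(- \frac{2}{3}\right) 215 = - \frac{430}{3}$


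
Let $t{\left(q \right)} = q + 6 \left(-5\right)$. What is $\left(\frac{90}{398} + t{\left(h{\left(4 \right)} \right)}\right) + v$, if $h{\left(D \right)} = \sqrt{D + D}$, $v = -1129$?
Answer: $- \frac{230596}{199} + 2 \sqrt{2} \approx -1155.9$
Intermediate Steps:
$h{\left(D \right)} = \sqrt{2} \sqrt{D}$ ($h{\left(D \right)} = \sqrt{2 D} = \sqrt{2} \sqrt{D}$)
$t{\left(q \right)} = -30 + q$ ($t{\left(q \right)} = q - 30 = -30 + q$)
$\left(\frac{90}{398} + t{\left(h{\left(4 \right)} \right)}\right) + v = \left(\frac{90}{398} - \left(30 - \sqrt{2} \sqrt{4}\right)\right) - 1129 = \left(90 \cdot \frac{1}{398} - \left(30 - \sqrt{2} \cdot 2\right)\right) - 1129 = \left(\frac{45}{199} - \left(30 - 2 \sqrt{2}\right)\right) - 1129 = \left(- \frac{5925}{199} + 2 \sqrt{2}\right) - 1129 = - \frac{230596}{199} + 2 \sqrt{2}$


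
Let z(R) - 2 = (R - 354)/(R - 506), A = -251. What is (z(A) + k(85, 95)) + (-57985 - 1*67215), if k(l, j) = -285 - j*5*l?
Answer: -125553901/757 ≈ -1.6586e+5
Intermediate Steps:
z(R) = 2 + (-354 + R)/(-506 + R) (z(R) = 2 + (R - 354)/(R - 506) = 2 + (-354 + R)/(-506 + R))
k(l, j) = -285 - 5*j*l
(z(A) + k(85, 95)) + (-57985 - 1*67215) = ((-1366 + 3*(-251))/(-506 - 251) + (-285 - 5*95*85)) + (-57985 - 1*67215) = ((-1366 - 753)/(-757) + (-285 - 40375)) + (-57985 - 67215) = (-1/757*(-2119) - 40660) - 125200 = (2119/757 - 40660) - 125200 = -30777501/757 - 125200 = -125553901/757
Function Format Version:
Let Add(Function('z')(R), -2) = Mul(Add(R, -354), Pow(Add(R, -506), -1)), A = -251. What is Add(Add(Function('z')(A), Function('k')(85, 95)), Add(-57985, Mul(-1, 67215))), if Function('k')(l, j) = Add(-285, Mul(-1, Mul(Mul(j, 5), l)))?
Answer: Rational(-125553901, 757) ≈ -1.6586e+5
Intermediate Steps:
Function('z')(R) = Add(2, Mul(Pow(Add(-506, R), -1), Add(-354, R))) (Function('z')(R) = Add(2, Mul(Add(R, -354), Pow(Add(R, -506), -1))) = Add(2, Mul(Add(-354, R), Pow(Add(-506, R), -1))) = Add(2, Mul(Pow(Add(-506, R), -1), Add(-354, R))))
Function('k')(l, j) = Add(-285, Mul(-5, j, l)) (Function('k')(l, j) = Add(-285, Mul(-1, Mul(Mul(5, j), l))) = Add(-285, Mul(-1, Mul(5, j, l))) = Add(-285, Mul(-5, j, l)))
Add(Add(Function('z')(A), Function('k')(85, 95)), Add(-57985, Mul(-1, 67215))) = Add(Add(Mul(Pow(Add(-506, -251), -1), Add(-1366, Mul(3, -251))), Add(-285, Mul(-5, 95, 85))), Add(-57985, Mul(-1, 67215))) = Add(Add(Mul(Pow(-757, -1), Add(-1366, -753)), Add(-285, -40375)), Add(-57985, -67215)) = Add(Add(Mul(Rational(-1, 757), -2119), -40660), -125200) = Add(Add(Rational(2119, 757), -40660), -125200) = Add(Rational(-30777501, 757), -125200) = Rational(-125553901, 757)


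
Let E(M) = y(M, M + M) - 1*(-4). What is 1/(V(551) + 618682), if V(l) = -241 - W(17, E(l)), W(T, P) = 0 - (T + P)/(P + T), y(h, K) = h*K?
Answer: 1/618442 ≈ 1.6170e-6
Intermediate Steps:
y(h, K) = K*h
E(M) = 4 + 2*M**2 (E(M) = (M + M)*M - 1*(-4) = (2*M)*M + 4 = 2*M**2 + 4 = 4 + 2*M**2)
W(T, P) = -1 (W(T, P) = 0 - (P + T)/(P + T) = 0 - 1*1 = 0 - 1 = -1)
V(l) = -240 (V(l) = -241 - 1*(-1) = -241 + 1 = -240)
1/(V(551) + 618682) = 1/(-240 + 618682) = 1/618442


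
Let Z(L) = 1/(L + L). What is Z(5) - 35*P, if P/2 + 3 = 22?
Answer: -13299/10 ≈ -1329.9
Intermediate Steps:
Z(L) = 1/(2*L)
P = 38 (P = -6 + 2*22 = -6 + 44 = 38)
Z(5) - 35*P = (1/2)/5 - 35*38 = (1/2)*(1/5) - 1330 = 1/10 - 1330 = -13299/10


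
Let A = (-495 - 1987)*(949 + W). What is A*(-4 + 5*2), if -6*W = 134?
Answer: -13799920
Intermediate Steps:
W = -67/3 (W = -⅙*134 = -67/3 ≈ -22.333)
A = -6899960/3 (A = (-495 - 1987)*(949 - 67/3) = -2482*2780/3 = -6899960/3 ≈ -2.3000e+6)
A*(-4 + 5*2) = -6899960*(-4 + 5*2)/3 = -6899960*(-4 + 10)/3 = -6899960/3*6 = -13799920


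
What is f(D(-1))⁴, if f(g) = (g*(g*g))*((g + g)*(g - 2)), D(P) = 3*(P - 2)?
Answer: 434081097359676865296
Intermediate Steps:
D(P) = -6 + 3*P (D(P) = 3*(-2 + P) = -6 + 3*P)
f(g) = 2*g⁴*(-2 + g) (f(g) = (g*g²)*((2*g)*(-2 + g)) = g³*(2*g*(-2 + g)) = 2*g⁴*(-2 + g))
f(D(-1))⁴ = (2*(-6 + 3*(-1))⁴*(-2 + (-6 + 3*(-1))))⁴ = (2*(-6 - 3)⁴*(-2 + (-6 - 3)))⁴ = (2*(-9)⁴*(-2 - 9))⁴ = (2*6561*(-11))⁴ = (-144342)⁴ = 434081097359676865296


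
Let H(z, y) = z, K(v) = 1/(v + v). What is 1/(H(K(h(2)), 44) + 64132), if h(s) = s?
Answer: 4/256529 ≈ 1.5593e-5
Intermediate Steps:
K(v) = 1/(2*v)
1/(H(K(h(2)), 44) + 64132) = 1/((½)/2 + 64132) = 1/((½)*(½) + 64132) = 1/(¼ + 64132) = 1/(256529/4) = 4/256529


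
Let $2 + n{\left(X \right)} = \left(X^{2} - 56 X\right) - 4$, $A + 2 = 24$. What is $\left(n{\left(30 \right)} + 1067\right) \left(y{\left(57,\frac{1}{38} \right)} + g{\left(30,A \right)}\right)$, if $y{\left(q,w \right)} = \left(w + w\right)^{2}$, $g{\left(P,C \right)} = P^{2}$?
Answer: $\frac{91297181}{361} \approx 2.529 \cdot 10^{5}$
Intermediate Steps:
$A = 22$ ($A = -2 + 24 = 22$)
$n{\left(X \right)} = -6 + X^{2} - 56 X$ ($n{\left(X \right)} = -2 - \left(4 - X^{2} + 56 X\right) = -6 + X^{2} - 56 X$)
$y{\left(q,w \right)} = 4 w^{2}$ ($y{\left(q,w \right)} = \left(2 w\right)^{2} = 4 w^{2}$)
$\left(n{\left(30 \right)} + 1067\right) \left(y{\left(57,\frac{1}{38} \right)} + g{\left(30,A \right)}\right) = \left(\left(-6 + 30^{2} - 1680\right) + 1067\right) \left(4 \left(\frac{1}{38}\right)^{2} + 30^{2}\right) = \left(\left(-6 + 900 - 1680\right) + 1067\right) \left(\frac{4}{1444} + 900\right) = \left(-786 + 1067\right) \left(4 \cdot \frac{1}{1444} + 900\right) = 281 \left(\frac{1}{361} + 900\right) = 281 \cdot \frac{324901}{361} = \frac{91297181}{361}$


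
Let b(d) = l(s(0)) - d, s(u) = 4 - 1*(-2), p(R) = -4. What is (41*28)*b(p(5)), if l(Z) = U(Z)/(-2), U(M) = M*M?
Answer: -16072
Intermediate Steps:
s(u) = 6 (s(u) = 4 + 2 = 6)
U(M) = M²
l(Z) = -Z²/2 (l(Z) = Z²/(-2) = Z²*(-½) = -Z²/2)
b(d) = -18 - d (b(d) = -½*6² - d = -½*36 - d = -18 - d)
(41*28)*b(p(5)) = (41*28)*(-18 - 1*(-4)) = 1148*(-18 + 4) = 1148*(-14) = -16072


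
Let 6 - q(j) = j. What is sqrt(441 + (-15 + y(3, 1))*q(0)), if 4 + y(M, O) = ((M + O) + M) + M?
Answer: 3*sqrt(43) ≈ 19.672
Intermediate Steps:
q(j) = 6 - j
y(M, O) = -4 + O + 3*M (y(M, O) = -4 + (((M + O) + M) + M) = -4 + ((O + 2*M) + M) = -4 + (O + 3*M) = -4 + O + 3*M)
sqrt(441 + (-15 + y(3, 1))*q(0)) = sqrt(441 + (-15 + (-4 + 1 + 3*3))*(6 - 1*0)) = sqrt(441 + (-15 + (-4 + 1 + 9))*(6 + 0)) = sqrt(441 + (-15 + 6)*6) = sqrt(441 - 9*6) = sqrt(441 - 54) = sqrt(387) = 3*sqrt(43)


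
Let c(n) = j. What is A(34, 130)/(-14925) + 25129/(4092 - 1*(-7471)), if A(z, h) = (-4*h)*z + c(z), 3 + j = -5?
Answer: 193192223/57525925 ≈ 3.3583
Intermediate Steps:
j = -8 (j = -3 - 5 = -8)
c(n) = -8
A(z, h) = -8 - 4*h*z (A(z, h) = (-4*h)*z - 8 = -4*h*z - 8 = -8 - 4*h*z)
A(34, 130)/(-14925) + 25129/(4092 - 1*(-7471)) = (-8 - 4*130*34)/(-14925) + 25129/(4092 - 1*(-7471)) = (-8 - 17680)*(-1/14925) + 25129/(4092 + 7471) = -17688*(-1/14925) + 25129/11563 = 5896/4975 + 25129*(1/11563) = 5896/4975 + 25129/11563 = 193192223/57525925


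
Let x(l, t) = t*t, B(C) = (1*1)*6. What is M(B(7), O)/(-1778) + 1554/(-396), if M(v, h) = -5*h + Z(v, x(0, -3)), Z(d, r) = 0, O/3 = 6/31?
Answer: -7134811/1818894 ≈ -3.9226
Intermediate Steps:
B(C) = 6 (B(C) = 1*6 = 6)
x(l, t) = t²
O = 18/31 (O = 3*(6/31) = 18/31 ≈ 0.58065)
M(v, h) = -5*h (M(v, h) = -5*h + 0 = -5*h)
M(B(7), O)/(-1778) + 1554/(-396) = -5*18/31/(-1778) + 1554/(-396) = -90/31*(-1/1778) + 1554*(-1/396) = 45/27559 - 259/66 = -7134811/1818894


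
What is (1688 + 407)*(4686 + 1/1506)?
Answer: 14784660115/1506 ≈ 9.8172e+6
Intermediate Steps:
(1688 + 407)*(4686 + 1/1506) = 2095*(4686 + 1/1506) = 2095*(7057117/1506) = 14784660115/1506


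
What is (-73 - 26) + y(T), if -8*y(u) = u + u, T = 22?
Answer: -209/2 ≈ -104.50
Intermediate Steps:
y(u) = -u/4 (y(u) = -(u + u)/8 = -u/4)
(-73 - 26) + y(T) = (-73 - 26) - 1/4*22 = -99 - 11/2 = -209/2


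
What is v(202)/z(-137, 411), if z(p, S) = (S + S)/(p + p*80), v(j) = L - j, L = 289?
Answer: -2349/2 ≈ -1174.5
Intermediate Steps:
v(j) = 289 - j
z(p, S) = 2*S/(81*p) (z(p, S) = (2*S)/(p + 80*p) = (2*S)/((81*p)) = (2*S)*(1/(81*p)) = 2*S/(81*p))
v(202)/z(-137, 411) = (289 - 1*202)/(((2/81)*411/(-137))) = (289 - 202)/(((2/81)*411*(-1/137))) = 87/(-2/27) = 87*(-27/2) = -2349/2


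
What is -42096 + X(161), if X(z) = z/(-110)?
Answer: -4630721/110 ≈ -42097.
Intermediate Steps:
X(z) = -z/110 (X(z) = z*(-1/110) = -z/110)
-42096 + X(161) = -42096 - 1/110*161 = -42096 - 161/110 = -4630721/110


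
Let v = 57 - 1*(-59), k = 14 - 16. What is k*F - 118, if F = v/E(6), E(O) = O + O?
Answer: -412/3 ≈ -137.33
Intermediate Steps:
k = -2
E(O) = 2*O
v = 116 (v = 57 + 59 = 116)
F = 29/3 (F = 116/((2*6)) = 116/12 = 116*(1/12) = 29/3 ≈ 9.6667)
k*F - 118 = -2*29/3 - 118 = -58/3 - 118 = -412/3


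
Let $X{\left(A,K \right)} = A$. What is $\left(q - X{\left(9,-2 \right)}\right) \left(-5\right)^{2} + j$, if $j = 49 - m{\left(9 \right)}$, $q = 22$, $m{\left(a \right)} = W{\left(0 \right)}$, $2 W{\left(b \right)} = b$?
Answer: $374$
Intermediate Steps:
$W{\left(b \right)} = \frac{b}{2}$
$m{\left(a \right)} = 0$ ($m{\left(a \right)} = \frac{1}{2} \cdot 0 = 0$)
$j = 49$ ($j = 49 - 0 = 49 + 0 = 49$)
$\left(q - X{\left(9,-2 \right)}\right) \left(-5\right)^{2} + j = \left(22 - 9\right) \left(-5\right)^{2} + 49 = \left(22 - 9\right) 25 + 49 = 13 \cdot 25 + 49 = 325 + 49 = 374$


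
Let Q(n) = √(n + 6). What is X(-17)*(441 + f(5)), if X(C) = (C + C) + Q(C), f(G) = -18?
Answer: -14382 + 423*I*√11 ≈ -14382.0 + 1402.9*I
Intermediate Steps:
Q(n) = √(6 + n)
X(C) = √(6 + C) + 2*C (X(C) = (C + C) + √(6 + C) = 2*C + √(6 + C) = √(6 + C) + 2*C)
X(-17)*(441 + f(5)) = (√(6 - 17) + 2*(-17))*(441 - 18) = (√(-11) - 34)*423 = (I*√11 - 34)*423 = (-34 + I*√11)*423 = -14382 + 423*I*√11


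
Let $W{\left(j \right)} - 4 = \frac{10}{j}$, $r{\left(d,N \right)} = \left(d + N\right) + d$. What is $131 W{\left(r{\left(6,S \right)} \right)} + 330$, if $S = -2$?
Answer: $985$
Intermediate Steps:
$r{\left(d,N \right)} = N + 2 d$ ($r{\left(d,N \right)} = \left(N + d\right) + d = N + 2 d$)
$W{\left(j \right)} = 4 + \frac{10}{j}$
$131 W{\left(r{\left(6,S \right)} \right)} + 330 = 131 \left(4 + \frac{10}{-2 + 2 \cdot 6}\right) + 330 = 131 \left(4 + \frac{10}{-2 + 12}\right) + 330 = 131 \left(4 + \frac{10}{10}\right) + 330 = 131 \left(4 + 10 \cdot \frac{1}{10}\right) + 330 = 131 \left(4 + 1\right) + 330 = 131 \cdot 5 + 330 = 655 + 330 = 985$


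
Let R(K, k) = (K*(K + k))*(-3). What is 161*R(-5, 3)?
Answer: -4830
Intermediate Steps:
R(K, k) = -3*K*(K + k)
161*R(-5, 3) = 161*(-3*(-5)*(-5 + 3)) = 161*(-3*(-5)*(-2)) = 161*(-30) = -4830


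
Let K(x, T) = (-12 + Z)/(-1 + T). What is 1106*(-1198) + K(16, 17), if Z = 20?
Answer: -2649975/2 ≈ -1.3250e+6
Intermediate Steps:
K(x, T) = 8/(-1 + T) (K(x, T) = (-12 + 20)/(-1 + T) = 8/(-1 + T))
1106*(-1198) + K(16, 17) = 1106*(-1198) + 8/(-1 + 17) = -1324988 + 8/16 = -1324988 + 8*(1/16) = -1324988 + ½ = -2649975/2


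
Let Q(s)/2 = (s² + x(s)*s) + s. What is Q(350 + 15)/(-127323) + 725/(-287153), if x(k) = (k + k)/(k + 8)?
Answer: -28804589031395/13637320669287 ≈ -2.1122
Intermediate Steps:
x(k) = 2*k/(8 + k) (x(k) = (2*k)/(8 + k) = 2*k/(8 + k))
Q(s) = 2*s + 2*s² + 4*s²/(8 + s) (Q(s) = 2*((s² + (2*s/(8 + s))*s) + s) = 2*((s² + 2*s²/(8 + s)) + s) = 2*(s + s² + 2*s²/(8 + s)) = 2*s + 2*s² + 4*s²/(8 + s))
Q(350 + 15)/(-127323) + 725/(-287153) = (2*(350 + 15)*(8 + (350 + 15)² + 11*(350 + 15))/(8 + (350 + 15)))/(-127323) + 725/(-287153) = (2*365*(8 + 365² + 11*365)/(8 + 365))*(-1/127323) + 725*(-1/287153) = (2*365*(8 + 133225 + 4015)/373)*(-1/127323) - 725/287153 = (2*365*(1/373)*137248)*(-1/127323) - 725/287153 = (100191040/373)*(-1/127323) - 725/287153 = -100191040/47491479 - 725/287153 = -28804589031395/13637320669287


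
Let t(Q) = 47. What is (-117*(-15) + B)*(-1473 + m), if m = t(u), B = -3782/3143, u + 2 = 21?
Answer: -7860372958/3143 ≈ -2.5009e+6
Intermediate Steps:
u = 19 (u = -2 + 21 = 19)
B = -3782/3143 (B = -3782*1/3143 = -3782/3143 ≈ -1.2033)
m = 47
(-117*(-15) + B)*(-1473 + m) = (-117*(-15) - 3782/3143)*(-1473 + 47) = (1755 - 3782/3143)*(-1426) = (5512183/3143)*(-1426) = -7860372958/3143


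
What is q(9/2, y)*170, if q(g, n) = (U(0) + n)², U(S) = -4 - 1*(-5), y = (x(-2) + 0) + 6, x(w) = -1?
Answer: 6120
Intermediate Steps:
y = 5 (y = (-1 + 0) + 6 = -1 + 6 = 5)
U(S) = 1 (U(S) = -4 + 5 = 1)
q(g, n) = (1 + n)²
q(9/2, y)*170 = (1 + 5)²*170 = 6²*170 = 36*170 = 6120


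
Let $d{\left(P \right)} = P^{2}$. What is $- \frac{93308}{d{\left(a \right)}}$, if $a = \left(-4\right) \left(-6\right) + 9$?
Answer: $- \frac{93308}{1089} \approx -85.682$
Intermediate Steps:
$a = 33$ ($a = 24 + 9 = 33$)
$- \frac{93308}{d{\left(a \right)}} = - \frac{93308}{33^{2}} = - \frac{93308}{1089}$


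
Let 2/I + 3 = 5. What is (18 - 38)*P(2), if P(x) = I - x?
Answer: 20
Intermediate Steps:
I = 1 (I = 2/(-3 + 5) = 2/2 = 2*(½) = 1)
P(x) = 1 - x
(18 - 38)*P(2) = (18 - 38)*(1 - 1*2) = -20*(1 - 2) = -20*(-1) = 20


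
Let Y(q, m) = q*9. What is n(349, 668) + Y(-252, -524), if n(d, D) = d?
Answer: -1919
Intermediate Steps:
Y(q, m) = 9*q
n(349, 668) + Y(-252, -524) = 349 + 9*(-252) = 349 - 2268 = -1919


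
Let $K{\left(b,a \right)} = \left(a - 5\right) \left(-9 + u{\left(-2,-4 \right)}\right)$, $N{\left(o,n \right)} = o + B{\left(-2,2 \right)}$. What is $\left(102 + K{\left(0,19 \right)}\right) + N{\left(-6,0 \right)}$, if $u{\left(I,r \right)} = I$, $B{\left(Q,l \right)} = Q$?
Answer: $-60$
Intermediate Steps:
$N{\left(o,n \right)} = -2 + o$ ($N{\left(o,n \right)} = o - 2 = -2 + o$)
$K{\left(b,a \right)} = 55 - 11 a$ ($K{\left(b,a \right)} = \left(a - 5\right) \left(-9 - 2\right) = \left(-5 + a\right) \left(-11\right) = 55 - 11 a$)
$\left(102 + K{\left(0,19 \right)}\right) + N{\left(-6,0 \right)} = \left(102 + \left(55 - 209\right)\right) - 8 = \left(102 - 154\right) - 8 = -52 - 8 = -60$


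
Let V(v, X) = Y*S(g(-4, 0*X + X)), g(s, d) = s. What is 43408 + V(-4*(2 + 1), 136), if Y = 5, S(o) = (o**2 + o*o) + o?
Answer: 43548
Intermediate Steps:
S(o) = o + 2*o**2 (S(o) = (o**2 + o**2) + o = 2*o**2 + o = o + 2*o**2)
V(v, X) = 140 (V(v, X) = 5*(-4*(1 + 2*(-4))) = 5*(-4*(1 - 8)) = 5*(-4*(-7)) = 5*28 = 140)
43408 + V(-4*(2 + 1), 136) = 43408 + 140 = 43548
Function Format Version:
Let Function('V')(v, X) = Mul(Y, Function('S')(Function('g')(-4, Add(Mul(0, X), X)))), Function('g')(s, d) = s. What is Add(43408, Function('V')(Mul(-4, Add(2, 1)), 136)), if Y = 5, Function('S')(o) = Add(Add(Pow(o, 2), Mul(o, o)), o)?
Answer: 43548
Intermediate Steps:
Function('S')(o) = Add(o, Mul(2, Pow(o, 2))) (Function('S')(o) = Add(Add(Pow(o, 2), Pow(o, 2)), o) = Add(Mul(2, Pow(o, 2)), o) = Add(o, Mul(2, Pow(o, 2))))
Function('V')(v, X) = 140 (Function('V')(v, X) = Mul(5, Mul(-4, Add(1, Mul(2, -4)))) = Mul(5, Mul(-4, Add(1, -8))) = Mul(5, Mul(-4, -7)) = Mul(5, 28) = 140)
Add(43408, Function('V')(Mul(-4, Add(2, 1)), 136)) = Add(43408, 140) = 43548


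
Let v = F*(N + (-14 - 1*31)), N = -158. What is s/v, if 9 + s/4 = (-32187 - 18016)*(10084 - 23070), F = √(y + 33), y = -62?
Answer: 2607744596*I*√29/5887 ≈ 2.3854e+6*I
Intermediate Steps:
F = I*√29 (F = √(-62 + 33) = √(-29) = I*√29 ≈ 5.3852*I)
s = 2607744596 (s = -36 + 4*((-32187 - 18016)*(10084 - 23070)) = -36 + 4*(-50203*(-12986)) = -36 + 4*651936158 = -36 + 2607744632 = 2607744596)
v = -203*I*√29 (v = (I*√29)*(-158 + (-14 - 1*31)) = (I*√29)*(-158 + (-14 - 31)) = (I*√29)*(-158 - 45) = (I*√29)*(-203) = -203*I*√29 ≈ -1093.2*I)
s/v = 2607744596/((-203*I*√29)) = 2607744596*(I*√29/5887) = 2607744596*I*√29/5887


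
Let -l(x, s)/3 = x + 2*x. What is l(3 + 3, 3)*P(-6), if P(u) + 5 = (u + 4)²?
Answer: 54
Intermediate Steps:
P(u) = -5 + (4 + u)² (P(u) = -5 + (u + 4)² = -5 + (4 + u)²)
l(x, s) = -9*x (l(x, s) = -3*(x + 2*x) = -9*x)
l(3 + 3, 3)*P(-6) = (-9*(3 + 3))*(-5 + (4 - 6)²) = (-9*6)*(-5 + (-2)²) = -54*(-5 + 4) = -54*(-1) = 54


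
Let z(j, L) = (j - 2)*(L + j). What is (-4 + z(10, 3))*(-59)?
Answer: -5900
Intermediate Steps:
z(j, L) = (-2 + j)*(L + j)
(-4 + z(10, 3))*(-59) = (-4 + (10**2 - 2*3 - 2*10 + 3*10))*(-59) = (-4 + (100 - 6 - 20 + 30))*(-59) = (-4 + 104)*(-59) = 100*(-59) = -5900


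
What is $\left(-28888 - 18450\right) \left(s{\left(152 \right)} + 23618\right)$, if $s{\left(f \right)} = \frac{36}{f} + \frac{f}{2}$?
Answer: $- \frac{21311117889}{19} \approx -1.1216 \cdot 10^{9}$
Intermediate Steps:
$s{\left(f \right)} = \frac{f}{2} + \frac{36}{f}$ ($s{\left(f \right)} = \frac{36}{f} + f \frac{1}{2} = \frac{36}{f} + \frac{f}{2} = \frac{f}{2} + \frac{36}{f}$)
$\left(-28888 - 18450\right) \left(s{\left(152 \right)} + 23618\right) = \left(-28888 - 18450\right) \left(\left(\frac{1}{2} \cdot 152 + \frac{36}{152}\right) + 23618\right) = - 47338 \left(\left(76 + 36 \cdot \frac{1}{152}\right) + 23618\right) = - 47338 \left(\left(76 + \frac{9}{38}\right) + 23618\right) = - 47338 \left(\frac{2897}{38} + 23618\right) = \left(-47338\right) \frac{900381}{38} = - \frac{21311117889}{19}$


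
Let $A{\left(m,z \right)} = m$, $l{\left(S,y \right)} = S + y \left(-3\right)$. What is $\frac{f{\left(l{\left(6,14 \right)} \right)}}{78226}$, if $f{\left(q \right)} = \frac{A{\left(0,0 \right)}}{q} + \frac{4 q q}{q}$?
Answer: $- \frac{72}{39113} \approx -0.0018408$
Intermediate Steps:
$l{\left(S,y \right)} = S - 3 y$
$f{\left(q \right)} = 4 q$ ($f{\left(q \right)} = \frac{0}{q} + \frac{4 q q}{q} = 0 + \frac{4 q^{2}}{q} = 0 + 4 q = 4 q$)
$\frac{f{\left(l{\left(6,14 \right)} \right)}}{78226} = \frac{4 \left(6 - 42\right)}{78226} = 4 \left(6 - 42\right) \frac{1}{78226} = 4 \left(-36\right) \frac{1}{78226} = \left(-144\right) \frac{1}{78226} = - \frac{72}{39113}$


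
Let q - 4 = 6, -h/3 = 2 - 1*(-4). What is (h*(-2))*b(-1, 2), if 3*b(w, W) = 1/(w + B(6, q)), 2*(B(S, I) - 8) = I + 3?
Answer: 8/9 ≈ 0.88889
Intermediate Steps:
h = -18 (h = -3*(2 - 1*(-4)) = -3*(2 + 4) = -3*6 = -18)
q = 10 (q = 4 + 6 = 10)
B(S, I) = 19/2 + I/2 (B(S, I) = 8 + (I + 3)/2 = 8 + (3 + I)/2 = 8 + (3/2 + I/2) = 19/2 + I/2)
b(w, W) = 1/(3*(29/2 + w)) (b(w, W) = 1/(3*(w + (19/2 + (½)*10))) = 1/(3*(w + (19/2 + 5))) = 1/(3*(w + 29/2)) = 1/(3*(29/2 + w)))
(h*(-2))*b(-1, 2) = (-18*(-2))*(2/(3*(29 + 2*(-1)))) = 36*(2/(3*(29 - 2))) = 36*((⅔)/27) = 36*((⅔)*(1/27)) = 36*(2/81) = 8/9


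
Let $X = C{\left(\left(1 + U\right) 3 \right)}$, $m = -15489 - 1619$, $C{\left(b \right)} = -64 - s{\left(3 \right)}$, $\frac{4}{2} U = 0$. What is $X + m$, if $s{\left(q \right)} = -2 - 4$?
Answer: $-17166$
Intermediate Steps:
$U = 0$ ($U = \frac{1}{2} \cdot 0 = 0$)
$s{\left(q \right)} = -6$ ($s{\left(q \right)} = -2 - 4 = -6$)
$C{\left(b \right)} = -58$ ($C{\left(b \right)} = -64 - -6 = -64 + 6 = -58$)
$m = -17108$
$X = -58$
$X + m = -58 - 17108 = -17166$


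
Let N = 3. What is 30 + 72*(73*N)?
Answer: 15798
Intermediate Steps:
30 + 72*(73*N) = 30 + 72*(73*3) = 30 + 72*219 = 30 + 15768 = 15798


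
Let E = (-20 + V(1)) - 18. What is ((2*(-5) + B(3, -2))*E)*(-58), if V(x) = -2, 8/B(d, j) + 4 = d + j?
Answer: -88160/3 ≈ -29387.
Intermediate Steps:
B(d, j) = 8/(-4 + d + j) (B(d, j) = 8/(-4 + (d + j)) = 8/(-4 + d + j))
E = -40 (E = (-20 - 2) - 18 = -22 - 18 = -40)
((2*(-5) + B(3, -2))*E)*(-58) = ((2*(-5) + 8/(-4 + 3 - 2))*(-40))*(-58) = ((-10 + 8/(-3))*(-40))*(-58) = ((-10 + 8*(-1/3))*(-40))*(-58) = ((-10 - 8/3)*(-40))*(-58) = -38/3*(-40)*(-58) = (1520/3)*(-58) = -88160/3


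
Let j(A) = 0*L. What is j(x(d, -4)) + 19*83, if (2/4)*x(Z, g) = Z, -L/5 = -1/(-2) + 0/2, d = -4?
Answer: 1577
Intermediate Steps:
L = -5/2 (L = -5*(-1/(-2) + 0/2) = -5*(-1*(-1/2) + 0*(1/2)) = -5*(1/2 + 0) = -5*1/2 = -5/2 ≈ -2.5000)
x(Z, g) = 2*Z
j(A) = 0 (j(A) = 0*(-5/2) = 0)
j(x(d, -4)) + 19*83 = 0 + 19*83 = 0 + 1577 = 1577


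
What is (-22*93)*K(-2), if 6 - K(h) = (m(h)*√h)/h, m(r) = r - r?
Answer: -12276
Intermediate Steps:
m(r) = 0
K(h) = 6 (K(h) = 6 - 0*√h/h = 6 - 0/h = 6 - 1*0 = 6 + 0 = 6)
(-22*93)*K(-2) = -22*93*6 = -2046*6 = -12276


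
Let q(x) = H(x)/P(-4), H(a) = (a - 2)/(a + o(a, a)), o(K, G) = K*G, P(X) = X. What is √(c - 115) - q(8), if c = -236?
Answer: 1/48 + 3*I*√39 ≈ 0.020833 + 18.735*I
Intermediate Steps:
o(K, G) = G*K
H(a) = (-2 + a)/(a + a²) (H(a) = (a - 2)/(a + a*a) = (-2 + a)/(a + a²))
q(x) = -(-2 + x)/(4*x*(1 + x)) (q(x) = ((-2 + x)/(x*(1 + x)))/(-4) = ((-2 + x)/(x*(1 + x)))*(-¼) = -(-2 + x)/(4*x*(1 + x)))
√(c - 115) - q(8) = √(-236 - 115) - (2 - 1*8)/(4*8*(1 + 8)) = √(-351) - (2 - 8)/(4*8*9) = 3*I*√39 - (-6)/(4*8*9) = 3*I*√39 - 1*(-1/48) = 3*I*√39 + 1/48 = 1/48 + 3*I*√39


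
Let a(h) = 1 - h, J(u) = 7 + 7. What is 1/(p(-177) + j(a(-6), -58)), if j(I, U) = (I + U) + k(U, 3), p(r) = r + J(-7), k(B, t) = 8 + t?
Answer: -1/203 ≈ -0.0049261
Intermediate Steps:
J(u) = 14
p(r) = 14 + r (p(r) = r + 14 = 14 + r)
j(I, U) = 11 + I + U (j(I, U) = (I + U) + (8 + 3) = (I + U) + 11 = 11 + I + U)
1/(p(-177) + j(a(-6), -58)) = 1/((14 - 177) + (11 + (1 - 1*(-6)) - 58)) = 1/(-163 + (11 + (1 + 6) - 58)) = 1/(-163 + (11 + 7 - 58)) = 1/(-163 - 40) = 1/(-203) = -1/203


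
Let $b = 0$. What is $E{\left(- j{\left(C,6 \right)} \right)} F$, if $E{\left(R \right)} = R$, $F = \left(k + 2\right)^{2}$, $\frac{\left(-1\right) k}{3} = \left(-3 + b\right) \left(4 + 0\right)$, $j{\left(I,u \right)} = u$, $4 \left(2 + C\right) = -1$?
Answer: $-8664$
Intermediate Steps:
$C = - \frac{9}{4}$ ($C = -2 + \frac{1}{4} \left(-1\right) = -2 - \frac{1}{4} = - \frac{9}{4} \approx -2.25$)
$k = 36$ ($k = - 3 \left(-3 + 0\right) \left(4 + 0\right) = - 3 \left(\left(-3\right) 4\right) = \left(-3\right) \left(-12\right) = 36$)
$F = 1444$ ($F = \left(36 + 2\right)^{2} = 38^{2} = 1444$)
$E{\left(- j{\left(C,6 \right)} \right)} F = \left(-1\right) 6 \cdot 1444 = \left(-6\right) 1444 = -8664$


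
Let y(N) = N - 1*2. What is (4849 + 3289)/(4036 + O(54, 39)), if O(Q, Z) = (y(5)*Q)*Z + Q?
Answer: 4069/5204 ≈ 0.78190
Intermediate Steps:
y(N) = -2 + N (y(N) = N - 2 = -2 + N)
O(Q, Z) = Q + 3*Q*Z (O(Q, Z) = ((-2 + 5)*Q)*Z + Q = (3*Q)*Z + Q = 3*Q*Z + Q = Q + 3*Q*Z)
(4849 + 3289)/(4036 + O(54, 39)) = (4849 + 3289)/(4036 + 54*(1 + 3*39)) = 8138/(4036 + 54*(1 + 117)) = 8138/(4036 + 54*118) = 8138/(4036 + 6372) = 8138/10408 = 8138*(1/10408) = 4069/5204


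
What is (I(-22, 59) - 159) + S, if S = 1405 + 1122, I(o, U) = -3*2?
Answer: 2362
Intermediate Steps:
I(o, U) = -6
S = 2527
(I(-22, 59) - 159) + S = (-6 - 159) + 2527 = -165 + 2527 = 2362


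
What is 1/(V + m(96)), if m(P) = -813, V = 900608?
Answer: 1/899795 ≈ 1.1114e-6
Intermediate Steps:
1/(V + m(96)) = 1/(900608 - 813) = 1/899795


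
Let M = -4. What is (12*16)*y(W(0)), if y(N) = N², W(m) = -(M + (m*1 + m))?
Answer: 3072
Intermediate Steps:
W(m) = 4 - 2*m (W(m) = -(-4 + (m*1 + m)) = -(-4 + (m + m)) = -(-4 + 2*m) = 4 - 2*m)
(12*16)*y(W(0)) = (12*16)*(4 - 2*0)² = 192*(4 + 0)² = 192*4² = 192*16 = 3072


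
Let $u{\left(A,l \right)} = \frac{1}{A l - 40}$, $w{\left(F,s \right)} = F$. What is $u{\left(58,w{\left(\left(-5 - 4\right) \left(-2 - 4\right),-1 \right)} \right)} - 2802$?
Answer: $- \frac{8663783}{3092} \approx -2802.0$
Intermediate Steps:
$u{\left(A,l \right)} = \frac{1}{-40 + A l}$
$u{\left(58,w{\left(\left(-5 - 4\right) \left(-2 - 4\right),-1 \right)} \right)} - 2802 = \frac{1}{-40 + 58 \left(-5 - 4\right) \left(-2 - 4\right)} - 2802 = \frac{1}{-40 + 58 \left(\left(-9\right) \left(-6\right)\right)} - 2802 = \frac{1}{-40 + 58 \cdot 54} - 2802 = \frac{1}{-40 + 3132} - 2802 = \frac{1}{3092} - 2802 = - \frac{8663783}{3092}$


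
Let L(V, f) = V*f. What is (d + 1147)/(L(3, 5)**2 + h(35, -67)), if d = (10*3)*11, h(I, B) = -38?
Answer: 1477/187 ≈ 7.8984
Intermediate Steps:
d = 330 (d = 30*11 = 330)
(d + 1147)/(L(3, 5)**2 + h(35, -67)) = (330 + 1147)/((3*5)**2 - 38) = 1477/(15**2 - 38) = 1477/(225 - 38) = 1477/187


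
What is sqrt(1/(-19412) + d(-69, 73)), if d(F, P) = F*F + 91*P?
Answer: sqrt(1074330191291)/9706 ≈ 106.79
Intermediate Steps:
d(F, P) = F**2 + 91*P
sqrt(1/(-19412) + d(-69, 73)) = sqrt(1/(-19412) + ((-69)**2 + 91*73)) = sqrt(-1/19412 + (4761 + 6643)) = sqrt(-1/19412 + 11404) = sqrt(221374447/19412) = sqrt(1074330191291)/9706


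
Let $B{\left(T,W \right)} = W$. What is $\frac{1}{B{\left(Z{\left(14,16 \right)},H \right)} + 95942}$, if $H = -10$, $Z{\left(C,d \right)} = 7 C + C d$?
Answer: $\frac{1}{95932} \approx 1.0424 \cdot 10^{-5}$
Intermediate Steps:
$\frac{1}{B{\left(Z{\left(14,16 \right)},H \right)} + 95942} = \frac{1}{-10 + 95942} = \frac{1}{95932}$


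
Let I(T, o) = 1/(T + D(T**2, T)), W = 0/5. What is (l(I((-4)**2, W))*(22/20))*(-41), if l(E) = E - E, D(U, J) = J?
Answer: 0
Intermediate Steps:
W = 0 (W = 0*(1/5) = 0)
I(T, o) = 1/(2*T) (I(T, o) = 1/(T + T) = 1/(2*T))
l(E) = 0
(l(I((-4)**2, W))*(22/20))*(-41) = (0*(22/20))*(-41) = (0*(22*(1/20)))*(-41) = (0*(11/10))*(-41) = 0*(-41) = 0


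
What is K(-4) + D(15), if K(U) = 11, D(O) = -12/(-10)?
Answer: 61/5 ≈ 12.200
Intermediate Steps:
D(O) = 6/5 (D(O) = -12*(-⅒) = 6/5)
K(-4) + D(15) = 11 + 6/5 = 61/5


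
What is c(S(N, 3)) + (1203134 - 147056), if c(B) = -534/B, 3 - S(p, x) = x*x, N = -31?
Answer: 1056167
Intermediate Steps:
S(p, x) = 3 - x² (S(p, x) = 3 - x*x = 3 - x²)
c(S(N, 3)) + (1203134 - 147056) = -534/(3 - 1*3²) + (1203134 - 147056) = -534/(3 - 1*9) + 1056078 = -534/(3 - 9) + 1056078 = -534/(-6) + 1056078 = -534*(-⅙) + 1056078 = 89 + 1056078 = 1056167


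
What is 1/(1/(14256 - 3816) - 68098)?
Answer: -10440/710943119 ≈ -1.4685e-5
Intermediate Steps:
1/(1/(14256 - 3816) - 68098) = 1/(1/10440 - 68098) = 1/(-710943119/10440) = -10440/710943119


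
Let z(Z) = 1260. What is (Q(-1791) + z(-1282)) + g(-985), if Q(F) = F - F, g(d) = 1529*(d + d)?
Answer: -3010870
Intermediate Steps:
g(d) = 3058*d (g(d) = 1529*(2*d) = 3058*d)
Q(F) = 0
(Q(-1791) + z(-1282)) + g(-985) = (0 + 1260) + 3058*(-985) = 1260 - 3012130 = -3010870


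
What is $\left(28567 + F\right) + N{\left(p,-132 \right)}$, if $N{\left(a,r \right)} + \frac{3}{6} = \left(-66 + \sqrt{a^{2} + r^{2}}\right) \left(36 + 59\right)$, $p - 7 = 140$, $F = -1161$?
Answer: $\frac{42271}{2} + 285 \sqrt{4337} \approx 39904.0$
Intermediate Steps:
$p = 147$ ($p = 7 + 140 = 147$)
$N{\left(a,r \right)} = - \frac{12541}{2} + 95 \sqrt{a^{2} + r^{2}}$ ($N{\left(a,r \right)} = - \frac{1}{2} + \left(-66 + \sqrt{a^{2} + r^{2}}\right) \left(36 + 59\right) = - \frac{1}{2} + \left(-66 + \sqrt{a^{2} + r^{2}}\right) 95 = - \frac{1}{2} + \left(-6270 + 95 \sqrt{a^{2} + r^{2}}\right) = - \frac{12541}{2} + 95 \sqrt{a^{2} + r^{2}}$)
$\left(28567 + F\right) + N{\left(p,-132 \right)} = \left(28567 - 1161\right) - \left(\frac{12541}{2} - 95 \sqrt{147^{2} + \left(-132\right)^{2}}\right) = 27406 - \left(\frac{12541}{2} - 95 \sqrt{21609 + 17424}\right) = 27406 - \left(\frac{12541}{2} - 95 \sqrt{39033}\right) = 27406 - \left(\frac{12541}{2} - 95 \cdot 3 \sqrt{4337}\right) = 27406 - \left(\frac{12541}{2} - 285 \sqrt{4337}\right) = \frac{42271}{2} + 285 \sqrt{4337}$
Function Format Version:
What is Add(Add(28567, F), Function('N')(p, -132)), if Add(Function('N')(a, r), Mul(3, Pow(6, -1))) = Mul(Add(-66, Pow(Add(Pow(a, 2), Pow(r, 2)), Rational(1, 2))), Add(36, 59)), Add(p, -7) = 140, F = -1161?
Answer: Add(Rational(42271, 2), Mul(285, Pow(4337, Rational(1, 2)))) ≈ 39904.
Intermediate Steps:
p = 147 (p = Add(7, 140) = 147)
Function('N')(a, r) = Add(Rational(-12541, 2), Mul(95, Pow(Add(Pow(a, 2), Pow(r, 2)), Rational(1, 2)))) (Function('N')(a, r) = Add(Rational(-1, 2), Mul(Add(-66, Pow(Add(Pow(a, 2), Pow(r, 2)), Rational(1, 2))), Add(36, 59))) = Add(Rational(-1, 2), Mul(Add(-66, Pow(Add(Pow(a, 2), Pow(r, 2)), Rational(1, 2))), 95)) = Add(Rational(-1, 2), Add(-6270, Mul(95, Pow(Add(Pow(a, 2), Pow(r, 2)), Rational(1, 2))))) = Add(Rational(-12541, 2), Mul(95, Pow(Add(Pow(a, 2), Pow(r, 2)), Rational(1, 2)))))
Add(Add(28567, F), Function('N')(p, -132)) = Add(Add(28567, -1161), Add(Rational(-12541, 2), Mul(95, Pow(Add(Pow(147, 2), Pow(-132, 2)), Rational(1, 2))))) = Add(27406, Add(Rational(-12541, 2), Mul(95, Pow(Add(21609, 17424), Rational(1, 2))))) = Add(27406, Add(Rational(-12541, 2), Mul(95, Pow(39033, Rational(1, 2))))) = Add(27406, Add(Rational(-12541, 2), Mul(95, Mul(3, Pow(4337, Rational(1, 2)))))) = Add(27406, Add(Rational(-12541, 2), Mul(285, Pow(4337, Rational(1, 2))))) = Add(Rational(42271, 2), Mul(285, Pow(4337, Rational(1, 2))))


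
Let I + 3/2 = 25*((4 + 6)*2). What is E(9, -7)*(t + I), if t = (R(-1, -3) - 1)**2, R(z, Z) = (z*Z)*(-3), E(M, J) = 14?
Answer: 8379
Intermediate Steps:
R(z, Z) = -3*Z*z (R(z, Z) = (Z*z)*(-3) = -3*Z*z)
I = 997/2 (I = -3/2 + 25*((4 + 6)*2) = -3/2 + 25*(10*2) = -3/2 + 25*20 = -3/2 + 500 = 997/2 ≈ 498.50)
t = 100 (t = (-3*(-3)*(-1) - 1)**2 = (-9 - 1)**2 = (-10)**2 = 100)
E(9, -7)*(t + I) = 14*(100 + 997/2) = 14*(1197/2) = 8379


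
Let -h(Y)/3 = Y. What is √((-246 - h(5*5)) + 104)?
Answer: I*√67 ≈ 8.1853*I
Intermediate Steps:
h(Y) = -3*Y
√((-246 - h(5*5)) + 104) = √((-246 - (-3)*5*5) + 104) = √((-246 - (-3)*25) + 104) = √((-246 - 1*(-75)) + 104) = √((-246 + 75) + 104) = √(-171 + 104) = √(-67) = I*√67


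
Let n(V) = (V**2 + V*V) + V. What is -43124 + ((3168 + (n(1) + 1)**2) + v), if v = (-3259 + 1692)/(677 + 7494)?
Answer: -326351307/8171 ≈ -39940.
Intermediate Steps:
n(V) = V + 2*V**2 (n(V) = (V**2 + V**2) + V = 2*V**2 + V = V + 2*V**2)
v = -1567/8171 ≈ -0.19178
-43124 + ((3168 + (n(1) + 1)**2) + v) = -43124 + ((3168 + (1*(1 + 2*1) + 1)**2) - 1567/8171) = -43124 + ((3168 + (1*(1 + 2) + 1)**2) - 1567/8171) = -43124 + ((3168 + (1*3 + 1)**2) - 1567/8171) = -43124 + ((3168 + (3 + 1)**2) - 1567/8171) = -43124 + ((3168 + 4**2) - 1567/8171) = -43124 + ((3168 + 16) - 1567/8171) = -43124 + (3184 - 1567/8171) = -43124 + 26014897/8171 = -326351307/8171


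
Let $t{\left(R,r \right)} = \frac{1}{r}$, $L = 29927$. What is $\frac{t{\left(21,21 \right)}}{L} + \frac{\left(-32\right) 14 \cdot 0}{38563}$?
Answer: $\frac{1}{628467} \approx 1.5912 \cdot 10^{-6}$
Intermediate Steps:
$\frac{t{\left(21,21 \right)}}{L} + \frac{\left(-32\right) 14 \cdot 0}{38563} = \frac{1}{21 \cdot 29927} + \frac{\left(-32\right) 14 \cdot 0}{38563} = \frac{1}{21} \cdot \frac{1}{29927} + \left(-448\right) 0 \cdot \frac{1}{38563} = \frac{1}{628467} + 0 \cdot \frac{1}{38563} = \frac{1}{628467} + 0 = \frac{1}{628467}$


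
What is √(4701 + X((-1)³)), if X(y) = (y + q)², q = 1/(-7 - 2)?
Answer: √380881/9 ≈ 68.573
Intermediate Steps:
q = -⅑ (q = 1/(-9) = -⅑ ≈ -0.11111)
X(y) = (-⅑ + y)² (X(y) = (y - ⅑)² = (-⅑ + y)²)
√(4701 + X((-1)³)) = √(4701 + (-1 + 9*(-1)³)²/81) = √(4701 + (-1 + 9*(-1))²/81) = √(4701 + (-1 - 9)²/81) = √(4701 + (1/81)*(-10)²) = √(4701 + (1/81)*100) = √(4701 + 100/81) = √(380881/81) = √380881/9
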